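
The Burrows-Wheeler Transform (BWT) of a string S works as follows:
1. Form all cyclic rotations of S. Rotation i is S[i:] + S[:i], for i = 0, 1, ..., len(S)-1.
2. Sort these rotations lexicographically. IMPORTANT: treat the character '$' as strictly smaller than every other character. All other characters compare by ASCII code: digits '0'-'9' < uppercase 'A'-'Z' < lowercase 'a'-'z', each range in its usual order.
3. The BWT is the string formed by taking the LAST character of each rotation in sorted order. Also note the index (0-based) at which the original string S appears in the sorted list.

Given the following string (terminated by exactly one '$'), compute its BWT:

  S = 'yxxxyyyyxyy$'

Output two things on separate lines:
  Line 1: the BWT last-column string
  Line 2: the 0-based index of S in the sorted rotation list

All 12 rotations (rotation i = S[i:]+S[:i]):
  rot[0] = yxxxyyyyxyy$
  rot[1] = xxxyyyyxyy$y
  rot[2] = xxyyyyxyy$yx
  rot[3] = xyyyyxyy$yxx
  rot[4] = yyyyxyy$yxxx
  rot[5] = yyyxyy$yxxxy
  rot[6] = yyxyy$yxxxyy
  rot[7] = yxyy$yxxxyyy
  rot[8] = xyy$yxxxyyyy
  rot[9] = yy$yxxxyyyyx
  rot[10] = y$yxxxyyyyxy
  rot[11] = $yxxxyyyyxyy
Sorted (with $ < everything):
  sorted[0] = $yxxxyyyyxyy  (last char: 'y')
  sorted[1] = xxxyyyyxyy$y  (last char: 'y')
  sorted[2] = xxyyyyxyy$yx  (last char: 'x')
  sorted[3] = xyy$yxxxyyyy  (last char: 'y')
  sorted[4] = xyyyyxyy$yxx  (last char: 'x')
  sorted[5] = y$yxxxyyyyxy  (last char: 'y')
  sorted[6] = yxxxyyyyxyy$  (last char: '$')
  sorted[7] = yxyy$yxxxyyy  (last char: 'y')
  sorted[8] = yy$yxxxyyyyx  (last char: 'x')
  sorted[9] = yyxyy$yxxxyy  (last char: 'y')
  sorted[10] = yyyxyy$yxxxy  (last char: 'y')
  sorted[11] = yyyyxyy$yxxx  (last char: 'x')
Last column: yyxyxy$yxyyx
Original string S is at sorted index 6

Answer: yyxyxy$yxyyx
6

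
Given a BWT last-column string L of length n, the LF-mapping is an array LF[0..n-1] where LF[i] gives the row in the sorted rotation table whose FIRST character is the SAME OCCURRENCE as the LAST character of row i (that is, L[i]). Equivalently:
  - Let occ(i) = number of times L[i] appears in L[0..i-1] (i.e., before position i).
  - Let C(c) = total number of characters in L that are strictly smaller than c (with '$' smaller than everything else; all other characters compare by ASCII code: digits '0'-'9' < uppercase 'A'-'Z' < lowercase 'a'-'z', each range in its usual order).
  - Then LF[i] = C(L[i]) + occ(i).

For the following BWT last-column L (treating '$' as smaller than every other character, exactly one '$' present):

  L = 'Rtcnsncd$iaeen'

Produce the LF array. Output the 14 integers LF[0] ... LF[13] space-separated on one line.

Answer: 1 13 3 9 12 10 4 5 0 8 2 6 7 11

Derivation:
Char counts: '$':1, 'R':1, 'a':1, 'c':2, 'd':1, 'e':2, 'i':1, 'n':3, 's':1, 't':1
C (first-col start): C('$')=0, C('R')=1, C('a')=2, C('c')=3, C('d')=5, C('e')=6, C('i')=8, C('n')=9, C('s')=12, C('t')=13
L[0]='R': occ=0, LF[0]=C('R')+0=1+0=1
L[1]='t': occ=0, LF[1]=C('t')+0=13+0=13
L[2]='c': occ=0, LF[2]=C('c')+0=3+0=3
L[3]='n': occ=0, LF[3]=C('n')+0=9+0=9
L[4]='s': occ=0, LF[4]=C('s')+0=12+0=12
L[5]='n': occ=1, LF[5]=C('n')+1=9+1=10
L[6]='c': occ=1, LF[6]=C('c')+1=3+1=4
L[7]='d': occ=0, LF[7]=C('d')+0=5+0=5
L[8]='$': occ=0, LF[8]=C('$')+0=0+0=0
L[9]='i': occ=0, LF[9]=C('i')+0=8+0=8
L[10]='a': occ=0, LF[10]=C('a')+0=2+0=2
L[11]='e': occ=0, LF[11]=C('e')+0=6+0=6
L[12]='e': occ=1, LF[12]=C('e')+1=6+1=7
L[13]='n': occ=2, LF[13]=C('n')+2=9+2=11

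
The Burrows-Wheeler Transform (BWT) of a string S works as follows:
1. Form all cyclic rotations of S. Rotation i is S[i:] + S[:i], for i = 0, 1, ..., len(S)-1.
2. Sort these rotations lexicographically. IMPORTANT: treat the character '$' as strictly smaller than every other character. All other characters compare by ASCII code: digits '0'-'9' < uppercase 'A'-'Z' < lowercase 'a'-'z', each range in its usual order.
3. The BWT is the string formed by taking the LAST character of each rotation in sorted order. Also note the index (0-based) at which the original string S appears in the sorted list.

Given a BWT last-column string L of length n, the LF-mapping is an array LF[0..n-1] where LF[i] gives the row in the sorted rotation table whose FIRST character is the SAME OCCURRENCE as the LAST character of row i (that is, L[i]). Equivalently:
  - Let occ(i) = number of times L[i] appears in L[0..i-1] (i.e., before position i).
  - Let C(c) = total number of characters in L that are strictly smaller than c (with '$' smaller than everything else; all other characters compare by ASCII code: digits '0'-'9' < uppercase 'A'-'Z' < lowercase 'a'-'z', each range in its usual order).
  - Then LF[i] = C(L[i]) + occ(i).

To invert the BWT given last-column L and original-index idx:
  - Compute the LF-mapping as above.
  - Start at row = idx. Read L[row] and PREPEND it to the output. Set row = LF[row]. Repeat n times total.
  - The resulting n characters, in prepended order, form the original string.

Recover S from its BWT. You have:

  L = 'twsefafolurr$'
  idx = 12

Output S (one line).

Answer: walruseffort$

Derivation:
LF mapping: 10 12 9 2 3 1 4 6 5 11 7 8 0
Walk LF starting at row 12, prepending L[row]:
  step 1: row=12, L[12]='$', prepend. Next row=LF[12]=0
  step 2: row=0, L[0]='t', prepend. Next row=LF[0]=10
  step 3: row=10, L[10]='r', prepend. Next row=LF[10]=7
  step 4: row=7, L[7]='o', prepend. Next row=LF[7]=6
  step 5: row=6, L[6]='f', prepend. Next row=LF[6]=4
  step 6: row=4, L[4]='f', prepend. Next row=LF[4]=3
  step 7: row=3, L[3]='e', prepend. Next row=LF[3]=2
  step 8: row=2, L[2]='s', prepend. Next row=LF[2]=9
  step 9: row=9, L[9]='u', prepend. Next row=LF[9]=11
  step 10: row=11, L[11]='r', prepend. Next row=LF[11]=8
  step 11: row=8, L[8]='l', prepend. Next row=LF[8]=5
  step 12: row=5, L[5]='a', prepend. Next row=LF[5]=1
  step 13: row=1, L[1]='w', prepend. Next row=LF[1]=12
Reversed output: walruseffort$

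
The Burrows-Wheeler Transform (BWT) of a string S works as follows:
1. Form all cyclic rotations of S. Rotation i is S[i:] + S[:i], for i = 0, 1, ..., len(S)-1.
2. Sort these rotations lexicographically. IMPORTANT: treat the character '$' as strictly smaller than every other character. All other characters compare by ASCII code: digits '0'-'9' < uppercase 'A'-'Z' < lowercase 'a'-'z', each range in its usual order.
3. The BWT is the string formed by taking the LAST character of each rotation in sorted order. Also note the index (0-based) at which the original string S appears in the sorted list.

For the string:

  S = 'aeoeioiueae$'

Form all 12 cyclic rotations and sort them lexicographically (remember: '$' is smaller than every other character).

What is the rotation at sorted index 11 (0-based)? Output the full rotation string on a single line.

All 12 rotations (rotation i = S[i:]+S[:i]):
  rot[0] = aeoeioiueae$
  rot[1] = eoeioiueae$a
  rot[2] = oeioiueae$ae
  rot[3] = eioiueae$aeo
  rot[4] = ioiueae$aeoe
  rot[5] = oiueae$aeoei
  rot[6] = iueae$aeoeio
  rot[7] = ueae$aeoeioi
  rot[8] = eae$aeoeioiu
  rot[9] = ae$aeoeioiue
  rot[10] = e$aeoeioiuea
  rot[11] = $aeoeioiueae
Sorted (with $ < everything):
  sorted[0] = $aeoeioiueae
  sorted[1] = ae$aeoeioiue
  sorted[2] = aeoeioiueae$
  sorted[3] = e$aeoeioiuea
  sorted[4] = eae$aeoeioiu
  sorted[5] = eioiueae$aeo
  sorted[6] = eoeioiueae$a
  sorted[7] = ioiueae$aeoe
  sorted[8] = iueae$aeoeio
  sorted[9] = oeioiueae$ae
  sorted[10] = oiueae$aeoei
  sorted[11] = ueae$aeoeioi
sorted[11] = ueae$aeoeioi

Answer: ueae$aeoeioi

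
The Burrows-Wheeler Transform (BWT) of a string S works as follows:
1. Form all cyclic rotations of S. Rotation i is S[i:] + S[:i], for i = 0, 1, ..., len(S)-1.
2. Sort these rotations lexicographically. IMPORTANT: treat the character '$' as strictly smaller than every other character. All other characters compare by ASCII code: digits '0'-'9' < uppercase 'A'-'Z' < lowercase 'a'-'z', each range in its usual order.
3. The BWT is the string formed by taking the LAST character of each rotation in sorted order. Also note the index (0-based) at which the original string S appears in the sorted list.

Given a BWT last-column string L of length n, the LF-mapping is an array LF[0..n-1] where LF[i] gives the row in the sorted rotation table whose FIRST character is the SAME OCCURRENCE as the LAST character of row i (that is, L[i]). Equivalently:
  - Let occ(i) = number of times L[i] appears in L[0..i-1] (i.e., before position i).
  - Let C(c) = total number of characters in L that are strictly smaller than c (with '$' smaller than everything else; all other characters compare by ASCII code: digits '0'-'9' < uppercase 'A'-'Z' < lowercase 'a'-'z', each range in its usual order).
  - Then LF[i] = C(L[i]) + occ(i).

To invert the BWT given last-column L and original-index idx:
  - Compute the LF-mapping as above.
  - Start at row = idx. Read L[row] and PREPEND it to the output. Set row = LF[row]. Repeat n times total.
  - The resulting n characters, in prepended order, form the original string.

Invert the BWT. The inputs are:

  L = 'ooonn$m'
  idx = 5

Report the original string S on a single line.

LF mapping: 4 5 6 2 3 0 1
Walk LF starting at row 5, prepending L[row]:
  step 1: row=5, L[5]='$', prepend. Next row=LF[5]=0
  step 2: row=0, L[0]='o', prepend. Next row=LF[0]=4
  step 3: row=4, L[4]='n', prepend. Next row=LF[4]=3
  step 4: row=3, L[3]='n', prepend. Next row=LF[3]=2
  step 5: row=2, L[2]='o', prepend. Next row=LF[2]=6
  step 6: row=6, L[6]='m', prepend. Next row=LF[6]=1
  step 7: row=1, L[1]='o', prepend. Next row=LF[1]=5
Reversed output: omonno$

Answer: omonno$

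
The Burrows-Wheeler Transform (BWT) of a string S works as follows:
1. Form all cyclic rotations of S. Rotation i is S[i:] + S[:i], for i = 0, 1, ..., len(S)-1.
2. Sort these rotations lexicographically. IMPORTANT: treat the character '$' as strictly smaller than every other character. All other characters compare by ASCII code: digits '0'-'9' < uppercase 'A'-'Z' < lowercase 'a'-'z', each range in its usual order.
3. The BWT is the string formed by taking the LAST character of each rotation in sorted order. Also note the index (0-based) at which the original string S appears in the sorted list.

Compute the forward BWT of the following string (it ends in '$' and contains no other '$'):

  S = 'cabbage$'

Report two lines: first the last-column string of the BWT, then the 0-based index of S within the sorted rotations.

All 8 rotations (rotation i = S[i:]+S[:i]):
  rot[0] = cabbage$
  rot[1] = abbage$c
  rot[2] = bbage$ca
  rot[3] = bage$cab
  rot[4] = age$cabb
  rot[5] = ge$cabba
  rot[6] = e$cabbag
  rot[7] = $cabbage
Sorted (with $ < everything):
  sorted[0] = $cabbage  (last char: 'e')
  sorted[1] = abbage$c  (last char: 'c')
  sorted[2] = age$cabb  (last char: 'b')
  sorted[3] = bage$cab  (last char: 'b')
  sorted[4] = bbage$ca  (last char: 'a')
  sorted[5] = cabbage$  (last char: '$')
  sorted[6] = e$cabbag  (last char: 'g')
  sorted[7] = ge$cabba  (last char: 'a')
Last column: ecbba$ga
Original string S is at sorted index 5

Answer: ecbba$ga
5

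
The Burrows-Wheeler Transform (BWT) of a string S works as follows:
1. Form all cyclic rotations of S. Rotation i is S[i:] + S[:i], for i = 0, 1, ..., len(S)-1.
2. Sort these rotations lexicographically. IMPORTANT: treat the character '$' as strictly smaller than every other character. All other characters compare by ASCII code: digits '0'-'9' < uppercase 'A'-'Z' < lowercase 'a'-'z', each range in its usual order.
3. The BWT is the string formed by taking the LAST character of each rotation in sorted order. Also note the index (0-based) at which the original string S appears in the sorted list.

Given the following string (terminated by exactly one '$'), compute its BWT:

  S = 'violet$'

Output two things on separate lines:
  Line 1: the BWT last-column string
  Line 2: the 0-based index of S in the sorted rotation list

Answer: tlvoie$
6

Derivation:
All 7 rotations (rotation i = S[i:]+S[:i]):
  rot[0] = violet$
  rot[1] = iolet$v
  rot[2] = olet$vi
  rot[3] = let$vio
  rot[4] = et$viol
  rot[5] = t$viole
  rot[6] = $violet
Sorted (with $ < everything):
  sorted[0] = $violet  (last char: 't')
  sorted[1] = et$viol  (last char: 'l')
  sorted[2] = iolet$v  (last char: 'v')
  sorted[3] = let$vio  (last char: 'o')
  sorted[4] = olet$vi  (last char: 'i')
  sorted[5] = t$viole  (last char: 'e')
  sorted[6] = violet$  (last char: '$')
Last column: tlvoie$
Original string S is at sorted index 6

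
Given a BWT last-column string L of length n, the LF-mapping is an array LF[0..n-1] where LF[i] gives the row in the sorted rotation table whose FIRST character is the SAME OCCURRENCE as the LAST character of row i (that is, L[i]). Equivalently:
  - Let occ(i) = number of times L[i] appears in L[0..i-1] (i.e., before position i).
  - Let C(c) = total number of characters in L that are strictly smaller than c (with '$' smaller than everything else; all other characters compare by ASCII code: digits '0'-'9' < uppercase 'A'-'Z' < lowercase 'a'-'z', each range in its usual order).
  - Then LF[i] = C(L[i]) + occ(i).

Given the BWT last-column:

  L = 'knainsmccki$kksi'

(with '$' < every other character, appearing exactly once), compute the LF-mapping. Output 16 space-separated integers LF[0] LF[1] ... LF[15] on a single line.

Char counts: '$':1, 'a':1, 'c':2, 'i':3, 'k':4, 'm':1, 'n':2, 's':2
C (first-col start): C('$')=0, C('a')=1, C('c')=2, C('i')=4, C('k')=7, C('m')=11, C('n')=12, C('s')=14
L[0]='k': occ=0, LF[0]=C('k')+0=7+0=7
L[1]='n': occ=0, LF[1]=C('n')+0=12+0=12
L[2]='a': occ=0, LF[2]=C('a')+0=1+0=1
L[3]='i': occ=0, LF[3]=C('i')+0=4+0=4
L[4]='n': occ=1, LF[4]=C('n')+1=12+1=13
L[5]='s': occ=0, LF[5]=C('s')+0=14+0=14
L[6]='m': occ=0, LF[6]=C('m')+0=11+0=11
L[7]='c': occ=0, LF[7]=C('c')+0=2+0=2
L[8]='c': occ=1, LF[8]=C('c')+1=2+1=3
L[9]='k': occ=1, LF[9]=C('k')+1=7+1=8
L[10]='i': occ=1, LF[10]=C('i')+1=4+1=5
L[11]='$': occ=0, LF[11]=C('$')+0=0+0=0
L[12]='k': occ=2, LF[12]=C('k')+2=7+2=9
L[13]='k': occ=3, LF[13]=C('k')+3=7+3=10
L[14]='s': occ=1, LF[14]=C('s')+1=14+1=15
L[15]='i': occ=2, LF[15]=C('i')+2=4+2=6

Answer: 7 12 1 4 13 14 11 2 3 8 5 0 9 10 15 6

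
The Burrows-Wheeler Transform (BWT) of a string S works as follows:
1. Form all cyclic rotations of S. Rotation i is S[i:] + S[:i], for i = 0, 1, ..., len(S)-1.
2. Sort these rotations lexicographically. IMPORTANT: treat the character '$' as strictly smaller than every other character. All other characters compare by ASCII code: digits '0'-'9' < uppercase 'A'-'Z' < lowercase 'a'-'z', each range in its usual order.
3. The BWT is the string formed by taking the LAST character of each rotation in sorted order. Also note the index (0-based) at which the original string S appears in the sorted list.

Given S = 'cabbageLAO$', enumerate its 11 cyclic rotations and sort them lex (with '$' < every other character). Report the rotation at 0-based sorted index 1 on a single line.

All 11 rotations (rotation i = S[i:]+S[:i]):
  rot[0] = cabbageLAO$
  rot[1] = abbageLAO$c
  rot[2] = bbageLAO$ca
  rot[3] = bageLAO$cab
  rot[4] = ageLAO$cabb
  rot[5] = geLAO$cabba
  rot[6] = eLAO$cabbag
  rot[7] = LAO$cabbage
  rot[8] = AO$cabbageL
  rot[9] = O$cabbageLA
  rot[10] = $cabbageLAO
Sorted (with $ < everything):
  sorted[0] = $cabbageLAO
  sorted[1] = AO$cabbageL
  sorted[2] = LAO$cabbage
  sorted[3] = O$cabbageLA
  sorted[4] = abbageLAO$c
  sorted[5] = ageLAO$cabb
  sorted[6] = bageLAO$cab
  sorted[7] = bbageLAO$ca
  sorted[8] = cabbageLAO$
  sorted[9] = eLAO$cabbag
  sorted[10] = geLAO$cabba
sorted[1] = AO$cabbageL

Answer: AO$cabbageL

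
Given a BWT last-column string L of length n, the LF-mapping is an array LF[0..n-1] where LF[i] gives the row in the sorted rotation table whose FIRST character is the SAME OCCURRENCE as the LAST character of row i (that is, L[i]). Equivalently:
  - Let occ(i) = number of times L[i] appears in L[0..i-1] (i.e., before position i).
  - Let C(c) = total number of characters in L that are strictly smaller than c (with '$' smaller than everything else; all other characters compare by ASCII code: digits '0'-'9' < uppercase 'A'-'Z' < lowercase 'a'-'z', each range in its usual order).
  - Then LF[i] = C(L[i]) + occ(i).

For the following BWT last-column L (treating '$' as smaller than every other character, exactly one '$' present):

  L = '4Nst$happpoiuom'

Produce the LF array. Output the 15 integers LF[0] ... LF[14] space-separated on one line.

Char counts: '$':1, '4':1, 'N':1, 'a':1, 'h':1, 'i':1, 'm':1, 'o':2, 'p':3, 's':1, 't':1, 'u':1
C (first-col start): C('$')=0, C('4')=1, C('N')=2, C('a')=3, C('h')=4, C('i')=5, C('m')=6, C('o')=7, C('p')=9, C('s')=12, C('t')=13, C('u')=14
L[0]='4': occ=0, LF[0]=C('4')+0=1+0=1
L[1]='N': occ=0, LF[1]=C('N')+0=2+0=2
L[2]='s': occ=0, LF[2]=C('s')+0=12+0=12
L[3]='t': occ=0, LF[3]=C('t')+0=13+0=13
L[4]='$': occ=0, LF[4]=C('$')+0=0+0=0
L[5]='h': occ=0, LF[5]=C('h')+0=4+0=4
L[6]='a': occ=0, LF[6]=C('a')+0=3+0=3
L[7]='p': occ=0, LF[7]=C('p')+0=9+0=9
L[8]='p': occ=1, LF[8]=C('p')+1=9+1=10
L[9]='p': occ=2, LF[9]=C('p')+2=9+2=11
L[10]='o': occ=0, LF[10]=C('o')+0=7+0=7
L[11]='i': occ=0, LF[11]=C('i')+0=5+0=5
L[12]='u': occ=0, LF[12]=C('u')+0=14+0=14
L[13]='o': occ=1, LF[13]=C('o')+1=7+1=8
L[14]='m': occ=0, LF[14]=C('m')+0=6+0=6

Answer: 1 2 12 13 0 4 3 9 10 11 7 5 14 8 6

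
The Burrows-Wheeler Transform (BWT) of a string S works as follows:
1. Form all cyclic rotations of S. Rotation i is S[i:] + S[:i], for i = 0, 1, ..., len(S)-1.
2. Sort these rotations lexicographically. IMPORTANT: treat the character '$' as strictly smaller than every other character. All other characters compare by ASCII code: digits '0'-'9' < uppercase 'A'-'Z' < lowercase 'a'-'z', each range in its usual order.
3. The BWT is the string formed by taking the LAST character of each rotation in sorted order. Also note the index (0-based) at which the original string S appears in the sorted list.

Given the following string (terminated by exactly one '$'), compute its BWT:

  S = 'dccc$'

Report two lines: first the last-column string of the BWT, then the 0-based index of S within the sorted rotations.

All 5 rotations (rotation i = S[i:]+S[:i]):
  rot[0] = dccc$
  rot[1] = ccc$d
  rot[2] = cc$dc
  rot[3] = c$dcc
  rot[4] = $dccc
Sorted (with $ < everything):
  sorted[0] = $dccc  (last char: 'c')
  sorted[1] = c$dcc  (last char: 'c')
  sorted[2] = cc$dc  (last char: 'c')
  sorted[3] = ccc$d  (last char: 'd')
  sorted[4] = dccc$  (last char: '$')
Last column: cccd$
Original string S is at sorted index 4

Answer: cccd$
4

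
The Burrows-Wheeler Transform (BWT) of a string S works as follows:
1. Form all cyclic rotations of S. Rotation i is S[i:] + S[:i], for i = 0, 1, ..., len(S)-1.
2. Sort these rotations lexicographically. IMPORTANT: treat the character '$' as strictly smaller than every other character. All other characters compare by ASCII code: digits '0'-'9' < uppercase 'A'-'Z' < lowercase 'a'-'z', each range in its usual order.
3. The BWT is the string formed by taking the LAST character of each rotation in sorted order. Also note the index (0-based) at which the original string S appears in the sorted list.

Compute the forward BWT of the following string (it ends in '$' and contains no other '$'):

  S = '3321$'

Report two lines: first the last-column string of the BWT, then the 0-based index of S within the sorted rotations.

Answer: 1233$
4

Derivation:
All 5 rotations (rotation i = S[i:]+S[:i]):
  rot[0] = 3321$
  rot[1] = 321$3
  rot[2] = 21$33
  rot[3] = 1$332
  rot[4] = $3321
Sorted (with $ < everything):
  sorted[0] = $3321  (last char: '1')
  sorted[1] = 1$332  (last char: '2')
  sorted[2] = 21$33  (last char: '3')
  sorted[3] = 321$3  (last char: '3')
  sorted[4] = 3321$  (last char: '$')
Last column: 1233$
Original string S is at sorted index 4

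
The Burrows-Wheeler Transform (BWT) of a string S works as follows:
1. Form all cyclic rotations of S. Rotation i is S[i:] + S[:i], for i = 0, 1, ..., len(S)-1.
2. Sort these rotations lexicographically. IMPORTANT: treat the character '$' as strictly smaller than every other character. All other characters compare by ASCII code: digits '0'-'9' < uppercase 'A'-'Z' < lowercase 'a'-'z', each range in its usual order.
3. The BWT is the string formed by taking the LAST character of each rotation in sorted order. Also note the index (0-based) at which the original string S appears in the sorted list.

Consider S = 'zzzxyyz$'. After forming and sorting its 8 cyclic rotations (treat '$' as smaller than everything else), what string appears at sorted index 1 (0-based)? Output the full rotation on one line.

Answer: xyyz$zzz

Derivation:
All 8 rotations (rotation i = S[i:]+S[:i]):
  rot[0] = zzzxyyz$
  rot[1] = zzxyyz$z
  rot[2] = zxyyz$zz
  rot[3] = xyyz$zzz
  rot[4] = yyz$zzzx
  rot[5] = yz$zzzxy
  rot[6] = z$zzzxyy
  rot[7] = $zzzxyyz
Sorted (with $ < everything):
  sorted[0] = $zzzxyyz
  sorted[1] = xyyz$zzz
  sorted[2] = yyz$zzzx
  sorted[3] = yz$zzzxy
  sorted[4] = z$zzzxyy
  sorted[5] = zxyyz$zz
  sorted[6] = zzxyyz$z
  sorted[7] = zzzxyyz$
sorted[1] = xyyz$zzz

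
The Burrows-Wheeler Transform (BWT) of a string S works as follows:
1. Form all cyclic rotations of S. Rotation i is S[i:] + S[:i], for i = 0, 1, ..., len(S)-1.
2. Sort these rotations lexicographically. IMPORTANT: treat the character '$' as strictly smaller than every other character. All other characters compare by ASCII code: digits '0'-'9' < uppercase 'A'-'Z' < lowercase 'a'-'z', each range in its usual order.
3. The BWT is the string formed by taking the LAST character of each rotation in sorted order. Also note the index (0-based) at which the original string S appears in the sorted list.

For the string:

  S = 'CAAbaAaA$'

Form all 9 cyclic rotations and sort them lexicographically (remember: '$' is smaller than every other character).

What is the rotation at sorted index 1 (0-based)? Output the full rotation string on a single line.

All 9 rotations (rotation i = S[i:]+S[:i]):
  rot[0] = CAAbaAaA$
  rot[1] = AAbaAaA$C
  rot[2] = AbaAaA$CA
  rot[3] = baAaA$CAA
  rot[4] = aAaA$CAAb
  rot[5] = AaA$CAAba
  rot[6] = aA$CAAbaA
  rot[7] = A$CAAbaAa
  rot[8] = $CAAbaAaA
Sorted (with $ < everything):
  sorted[0] = $CAAbaAaA
  sorted[1] = A$CAAbaAa
  sorted[2] = AAbaAaA$C
  sorted[3] = AaA$CAAba
  sorted[4] = AbaAaA$CA
  sorted[5] = CAAbaAaA$
  sorted[6] = aA$CAAbaA
  sorted[7] = aAaA$CAAb
  sorted[8] = baAaA$CAA
sorted[1] = A$CAAbaAa

Answer: A$CAAbaAa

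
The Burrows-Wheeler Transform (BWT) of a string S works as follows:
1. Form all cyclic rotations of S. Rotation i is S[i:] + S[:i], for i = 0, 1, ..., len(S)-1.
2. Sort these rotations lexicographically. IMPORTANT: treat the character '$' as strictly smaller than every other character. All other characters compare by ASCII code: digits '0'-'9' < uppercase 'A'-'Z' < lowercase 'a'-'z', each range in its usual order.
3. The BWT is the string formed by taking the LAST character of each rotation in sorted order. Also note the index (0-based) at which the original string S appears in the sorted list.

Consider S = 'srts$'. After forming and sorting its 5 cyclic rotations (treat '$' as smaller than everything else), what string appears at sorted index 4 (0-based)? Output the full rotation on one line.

All 5 rotations (rotation i = S[i:]+S[:i]):
  rot[0] = srts$
  rot[1] = rts$s
  rot[2] = ts$sr
  rot[3] = s$srt
  rot[4] = $srts
Sorted (with $ < everything):
  sorted[0] = $srts
  sorted[1] = rts$s
  sorted[2] = s$srt
  sorted[3] = srts$
  sorted[4] = ts$sr
sorted[4] = ts$sr

Answer: ts$sr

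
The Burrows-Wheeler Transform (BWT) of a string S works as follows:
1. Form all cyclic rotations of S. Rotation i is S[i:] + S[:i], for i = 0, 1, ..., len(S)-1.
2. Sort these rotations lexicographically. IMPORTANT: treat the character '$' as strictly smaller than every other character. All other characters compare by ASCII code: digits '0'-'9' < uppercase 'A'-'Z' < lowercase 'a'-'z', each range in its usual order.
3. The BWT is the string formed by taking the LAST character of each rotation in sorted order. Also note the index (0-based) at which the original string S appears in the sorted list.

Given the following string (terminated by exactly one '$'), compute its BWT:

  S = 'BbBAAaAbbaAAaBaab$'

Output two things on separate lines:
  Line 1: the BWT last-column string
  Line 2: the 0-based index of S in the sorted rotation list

All 18 rotations (rotation i = S[i:]+S[:i]):
  rot[0] = BbBAAaAbbaAAaBaab$
  rot[1] = bBAAaAbbaAAaBaab$B
  rot[2] = BAAaAbbaAAaBaab$Bb
  rot[3] = AAaAbbaAAaBaab$BbB
  rot[4] = AaAbbaAAaBaab$BbBA
  rot[5] = aAbbaAAaBaab$BbBAA
  rot[6] = AbbaAAaBaab$BbBAAa
  rot[7] = bbaAAaBaab$BbBAAaA
  rot[8] = baAAaBaab$BbBAAaAb
  rot[9] = aAAaBaab$BbBAAaAbb
  rot[10] = AAaBaab$BbBAAaAbba
  rot[11] = AaBaab$BbBAAaAbbaA
  rot[12] = aBaab$BbBAAaAbbaAA
  rot[13] = Baab$BbBAAaAbbaAAa
  rot[14] = aab$BbBAAaAbbaAAaB
  rot[15] = ab$BbBAAaAbbaAAaBa
  rot[16] = b$BbBAAaAbbaAAaBaa
  rot[17] = $BbBAAaAbbaAAaBaab
Sorted (with $ < everything):
  sorted[0] = $BbBAAaAbbaAAaBaab  (last char: 'b')
  sorted[1] = AAaAbbaAAaBaab$BbB  (last char: 'B')
  sorted[2] = AAaBaab$BbBAAaAbba  (last char: 'a')
  sorted[3] = AaAbbaAAaBaab$BbBA  (last char: 'A')
  sorted[4] = AaBaab$BbBAAaAbbaA  (last char: 'A')
  sorted[5] = AbbaAAaBaab$BbBAAa  (last char: 'a')
  sorted[6] = BAAaAbbaAAaBaab$Bb  (last char: 'b')
  sorted[7] = Baab$BbBAAaAbbaAAa  (last char: 'a')
  sorted[8] = BbBAAaAbbaAAaBaab$  (last char: '$')
  sorted[9] = aAAaBaab$BbBAAaAbb  (last char: 'b')
  sorted[10] = aAbbaAAaBaab$BbBAA  (last char: 'A')
  sorted[11] = aBaab$BbBAAaAbbaAA  (last char: 'A')
  sorted[12] = aab$BbBAAaAbbaAAaB  (last char: 'B')
  sorted[13] = ab$BbBAAaAbbaAAaBa  (last char: 'a')
  sorted[14] = b$BbBAAaAbbaAAaBaa  (last char: 'a')
  sorted[15] = bBAAaAbbaAAaBaab$B  (last char: 'B')
  sorted[16] = baAAaBaab$BbBAAaAb  (last char: 'b')
  sorted[17] = bbaAAaBaab$BbBAAaA  (last char: 'A')
Last column: bBaAAaba$bAABaaBbA
Original string S is at sorted index 8

Answer: bBaAAaba$bAABaaBbA
8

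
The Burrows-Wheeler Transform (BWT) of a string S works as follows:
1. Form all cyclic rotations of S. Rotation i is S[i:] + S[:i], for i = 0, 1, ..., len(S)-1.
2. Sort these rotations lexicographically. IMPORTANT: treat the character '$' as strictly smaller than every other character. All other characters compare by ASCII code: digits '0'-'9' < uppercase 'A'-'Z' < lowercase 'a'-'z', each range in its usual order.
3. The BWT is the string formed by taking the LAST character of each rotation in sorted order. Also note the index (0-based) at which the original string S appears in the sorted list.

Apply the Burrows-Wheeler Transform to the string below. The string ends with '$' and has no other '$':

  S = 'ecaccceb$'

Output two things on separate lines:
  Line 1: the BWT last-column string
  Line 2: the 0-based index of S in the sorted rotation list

All 9 rotations (rotation i = S[i:]+S[:i]):
  rot[0] = ecaccceb$
  rot[1] = caccceb$e
  rot[2] = accceb$ec
  rot[3] = ccceb$eca
  rot[4] = cceb$ecac
  rot[5] = ceb$ecacc
  rot[6] = eb$ecaccc
  rot[7] = b$ecaccce
  rot[8] = $ecaccceb
Sorted (with $ < everything):
  sorted[0] = $ecaccceb  (last char: 'b')
  sorted[1] = accceb$ec  (last char: 'c')
  sorted[2] = b$ecaccce  (last char: 'e')
  sorted[3] = caccceb$e  (last char: 'e')
  sorted[4] = ccceb$eca  (last char: 'a')
  sorted[5] = cceb$ecac  (last char: 'c')
  sorted[6] = ceb$ecacc  (last char: 'c')
  sorted[7] = eb$ecaccc  (last char: 'c')
  sorted[8] = ecaccceb$  (last char: '$')
Last column: bceeaccc$
Original string S is at sorted index 8

Answer: bceeaccc$
8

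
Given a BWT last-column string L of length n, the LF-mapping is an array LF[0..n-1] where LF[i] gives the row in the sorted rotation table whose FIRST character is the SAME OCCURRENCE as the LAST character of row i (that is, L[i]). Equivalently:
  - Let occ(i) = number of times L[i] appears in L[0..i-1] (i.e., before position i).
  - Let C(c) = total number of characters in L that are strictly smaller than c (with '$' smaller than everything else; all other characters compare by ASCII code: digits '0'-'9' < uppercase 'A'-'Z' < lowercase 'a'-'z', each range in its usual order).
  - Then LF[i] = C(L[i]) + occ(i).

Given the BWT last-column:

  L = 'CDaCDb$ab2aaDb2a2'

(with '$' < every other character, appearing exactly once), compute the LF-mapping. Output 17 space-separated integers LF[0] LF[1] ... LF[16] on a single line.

Answer: 4 6 9 5 7 14 0 10 15 1 11 12 8 16 2 13 3

Derivation:
Char counts: '$':1, '2':3, 'C':2, 'D':3, 'a':5, 'b':3
C (first-col start): C('$')=0, C('2')=1, C('C')=4, C('D')=6, C('a')=9, C('b')=14
L[0]='C': occ=0, LF[0]=C('C')+0=4+0=4
L[1]='D': occ=0, LF[1]=C('D')+0=6+0=6
L[2]='a': occ=0, LF[2]=C('a')+0=9+0=9
L[3]='C': occ=1, LF[3]=C('C')+1=4+1=5
L[4]='D': occ=1, LF[4]=C('D')+1=6+1=7
L[5]='b': occ=0, LF[5]=C('b')+0=14+0=14
L[6]='$': occ=0, LF[6]=C('$')+0=0+0=0
L[7]='a': occ=1, LF[7]=C('a')+1=9+1=10
L[8]='b': occ=1, LF[8]=C('b')+1=14+1=15
L[9]='2': occ=0, LF[9]=C('2')+0=1+0=1
L[10]='a': occ=2, LF[10]=C('a')+2=9+2=11
L[11]='a': occ=3, LF[11]=C('a')+3=9+3=12
L[12]='D': occ=2, LF[12]=C('D')+2=6+2=8
L[13]='b': occ=2, LF[13]=C('b')+2=14+2=16
L[14]='2': occ=1, LF[14]=C('2')+1=1+1=2
L[15]='a': occ=4, LF[15]=C('a')+4=9+4=13
L[16]='2': occ=2, LF[16]=C('2')+2=1+2=3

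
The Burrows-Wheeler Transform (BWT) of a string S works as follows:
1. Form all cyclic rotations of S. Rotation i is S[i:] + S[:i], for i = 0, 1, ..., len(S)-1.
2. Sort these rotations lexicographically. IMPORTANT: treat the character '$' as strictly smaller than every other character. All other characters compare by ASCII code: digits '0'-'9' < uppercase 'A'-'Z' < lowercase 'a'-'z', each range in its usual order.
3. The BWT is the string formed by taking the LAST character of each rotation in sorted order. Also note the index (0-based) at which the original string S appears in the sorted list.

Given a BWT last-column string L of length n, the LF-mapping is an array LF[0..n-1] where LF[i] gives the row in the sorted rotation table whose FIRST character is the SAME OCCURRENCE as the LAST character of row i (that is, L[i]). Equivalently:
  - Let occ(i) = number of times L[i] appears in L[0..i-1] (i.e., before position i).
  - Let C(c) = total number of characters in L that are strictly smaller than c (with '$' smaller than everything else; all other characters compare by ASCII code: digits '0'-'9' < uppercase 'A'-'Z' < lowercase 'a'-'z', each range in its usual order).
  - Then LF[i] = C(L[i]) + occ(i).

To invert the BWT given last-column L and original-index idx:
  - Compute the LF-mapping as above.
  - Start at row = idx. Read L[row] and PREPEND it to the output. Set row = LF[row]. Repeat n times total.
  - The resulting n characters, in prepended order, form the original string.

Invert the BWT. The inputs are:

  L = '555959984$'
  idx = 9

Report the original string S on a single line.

Answer: 989549555$

Derivation:
LF mapping: 2 3 4 7 5 8 9 6 1 0
Walk LF starting at row 9, prepending L[row]:
  step 1: row=9, L[9]='$', prepend. Next row=LF[9]=0
  step 2: row=0, L[0]='5', prepend. Next row=LF[0]=2
  step 3: row=2, L[2]='5', prepend. Next row=LF[2]=4
  step 4: row=4, L[4]='5', prepend. Next row=LF[4]=5
  step 5: row=5, L[5]='9', prepend. Next row=LF[5]=8
  step 6: row=8, L[8]='4', prepend. Next row=LF[8]=1
  step 7: row=1, L[1]='5', prepend. Next row=LF[1]=3
  step 8: row=3, L[3]='9', prepend. Next row=LF[3]=7
  step 9: row=7, L[7]='8', prepend. Next row=LF[7]=6
  step 10: row=6, L[6]='9', prepend. Next row=LF[6]=9
Reversed output: 989549555$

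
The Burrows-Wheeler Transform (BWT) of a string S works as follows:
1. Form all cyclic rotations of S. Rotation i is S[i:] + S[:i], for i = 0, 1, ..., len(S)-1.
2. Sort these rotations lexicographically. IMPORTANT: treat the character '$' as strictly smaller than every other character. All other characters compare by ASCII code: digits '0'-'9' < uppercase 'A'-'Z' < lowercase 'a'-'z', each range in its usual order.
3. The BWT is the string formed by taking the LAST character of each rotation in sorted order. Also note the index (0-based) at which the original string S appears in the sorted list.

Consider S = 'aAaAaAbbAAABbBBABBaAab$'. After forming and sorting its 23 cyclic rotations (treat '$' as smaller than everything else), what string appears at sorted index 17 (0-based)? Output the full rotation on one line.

All 23 rotations (rotation i = S[i:]+S[:i]):
  rot[0] = aAaAaAbbAAABbBBABBaAab$
  rot[1] = AaAaAbbAAABbBBABBaAab$a
  rot[2] = aAaAbbAAABbBBABBaAab$aA
  rot[3] = AaAbbAAABbBBABBaAab$aAa
  rot[4] = aAbbAAABbBBABBaAab$aAaA
  rot[5] = AbbAAABbBBABBaAab$aAaAa
  rot[6] = bbAAABbBBABBaAab$aAaAaA
  rot[7] = bAAABbBBABBaAab$aAaAaAb
  rot[8] = AAABbBBABBaAab$aAaAaAbb
  rot[9] = AABbBBABBaAab$aAaAaAbbA
  rot[10] = ABbBBABBaAab$aAaAaAbbAA
  rot[11] = BbBBABBaAab$aAaAaAbbAAA
  rot[12] = bBBABBaAab$aAaAaAbbAAAB
  rot[13] = BBABBaAab$aAaAaAbbAAABb
  rot[14] = BABBaAab$aAaAaAbbAAABbB
  rot[15] = ABBaAab$aAaAaAbbAAABbBB
  rot[16] = BBaAab$aAaAaAbbAAABbBBA
  rot[17] = BaAab$aAaAaAbbAAABbBBAB
  rot[18] = aAab$aAaAaAbbAAABbBBABB
  rot[19] = Aab$aAaAaAbbAAABbBBABBa
  rot[20] = ab$aAaAaAbbAAABbBBABBaA
  rot[21] = b$aAaAaAbbAAABbBBABBaAa
  rot[22] = $aAaAaAbbAAABbBBABBaAab
Sorted (with $ < everything):
  sorted[0] = $aAaAaAbbAAABbBBABBaAab
  sorted[1] = AAABbBBABBaAab$aAaAaAbb
  sorted[2] = AABbBBABBaAab$aAaAaAbbA
  sorted[3] = ABBaAab$aAaAaAbbAAABbBB
  sorted[4] = ABbBBABBaAab$aAaAaAbbAA
  sorted[5] = AaAaAbbAAABbBBABBaAab$a
  sorted[6] = AaAbbAAABbBBABBaAab$aAa
  sorted[7] = Aab$aAaAaAbbAAABbBBABBa
  sorted[8] = AbbAAABbBBABBaAab$aAaAa
  sorted[9] = BABBaAab$aAaAaAbbAAABbB
  sorted[10] = BBABBaAab$aAaAaAbbAAABb
  sorted[11] = BBaAab$aAaAaAbbAAABbBBA
  sorted[12] = BaAab$aAaAaAbbAAABbBBAB
  sorted[13] = BbBBABBaAab$aAaAaAbbAAA
  sorted[14] = aAaAaAbbAAABbBBABBaAab$
  sorted[15] = aAaAbbAAABbBBABBaAab$aA
  sorted[16] = aAab$aAaAaAbbAAABbBBABB
  sorted[17] = aAbbAAABbBBABBaAab$aAaA
  sorted[18] = ab$aAaAaAbbAAABbBBABBaA
  sorted[19] = b$aAaAaAbbAAABbBBABBaAa
  sorted[20] = bAAABbBBABBaAab$aAaAaAb
  sorted[21] = bBBABBaAab$aAaAaAbbAAAB
  sorted[22] = bbAAABbBBABBaAab$aAaAaA
sorted[17] = aAbbAAABbBBABBaAab$aAaA

Answer: aAbbAAABbBBABBaAab$aAaA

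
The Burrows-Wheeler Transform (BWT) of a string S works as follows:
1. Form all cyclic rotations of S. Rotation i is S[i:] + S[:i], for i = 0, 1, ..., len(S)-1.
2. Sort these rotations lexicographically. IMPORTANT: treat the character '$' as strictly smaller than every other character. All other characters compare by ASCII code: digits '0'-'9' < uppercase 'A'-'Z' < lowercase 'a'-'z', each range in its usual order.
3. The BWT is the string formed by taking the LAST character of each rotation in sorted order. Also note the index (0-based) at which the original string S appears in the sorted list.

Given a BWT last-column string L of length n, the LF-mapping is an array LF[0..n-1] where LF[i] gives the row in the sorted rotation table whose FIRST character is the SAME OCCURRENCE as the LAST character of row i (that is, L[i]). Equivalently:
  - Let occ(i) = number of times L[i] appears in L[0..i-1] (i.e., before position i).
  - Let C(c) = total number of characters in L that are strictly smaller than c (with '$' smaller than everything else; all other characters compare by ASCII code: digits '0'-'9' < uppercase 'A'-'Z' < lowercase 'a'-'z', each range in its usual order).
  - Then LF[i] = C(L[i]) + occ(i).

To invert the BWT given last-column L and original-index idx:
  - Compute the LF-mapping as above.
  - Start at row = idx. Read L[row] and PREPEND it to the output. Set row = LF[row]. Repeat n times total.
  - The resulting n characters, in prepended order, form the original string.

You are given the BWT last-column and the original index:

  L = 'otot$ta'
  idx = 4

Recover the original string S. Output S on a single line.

Answer: tattoo$

Derivation:
LF mapping: 2 4 3 5 0 6 1
Walk LF starting at row 4, prepending L[row]:
  step 1: row=4, L[4]='$', prepend. Next row=LF[4]=0
  step 2: row=0, L[0]='o', prepend. Next row=LF[0]=2
  step 3: row=2, L[2]='o', prepend. Next row=LF[2]=3
  step 4: row=3, L[3]='t', prepend. Next row=LF[3]=5
  step 5: row=5, L[5]='t', prepend. Next row=LF[5]=6
  step 6: row=6, L[6]='a', prepend. Next row=LF[6]=1
  step 7: row=1, L[1]='t', prepend. Next row=LF[1]=4
Reversed output: tattoo$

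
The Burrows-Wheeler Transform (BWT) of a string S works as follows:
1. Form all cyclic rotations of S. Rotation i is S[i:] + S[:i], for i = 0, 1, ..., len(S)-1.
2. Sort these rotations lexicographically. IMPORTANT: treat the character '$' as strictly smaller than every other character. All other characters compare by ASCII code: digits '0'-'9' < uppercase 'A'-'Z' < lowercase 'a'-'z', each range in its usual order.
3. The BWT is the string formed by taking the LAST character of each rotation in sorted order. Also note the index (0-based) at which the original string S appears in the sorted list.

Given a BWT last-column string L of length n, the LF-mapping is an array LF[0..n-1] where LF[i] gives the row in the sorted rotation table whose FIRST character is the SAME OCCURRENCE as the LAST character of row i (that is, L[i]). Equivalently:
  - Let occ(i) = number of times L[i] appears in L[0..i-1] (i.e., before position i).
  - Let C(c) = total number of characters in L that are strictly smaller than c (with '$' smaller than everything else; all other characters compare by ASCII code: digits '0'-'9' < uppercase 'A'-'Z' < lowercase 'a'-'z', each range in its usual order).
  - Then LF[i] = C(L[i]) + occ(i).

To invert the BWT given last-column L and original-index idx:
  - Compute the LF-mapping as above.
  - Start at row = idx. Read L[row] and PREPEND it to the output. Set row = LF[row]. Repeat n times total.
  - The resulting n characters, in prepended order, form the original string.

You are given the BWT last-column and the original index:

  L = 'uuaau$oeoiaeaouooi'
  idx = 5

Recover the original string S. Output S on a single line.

Answer: eioeoouaouaaaoiuu$

Derivation:
LF mapping: 14 15 1 2 16 0 9 5 10 7 3 6 4 11 17 12 13 8
Walk LF starting at row 5, prepending L[row]:
  step 1: row=5, L[5]='$', prepend. Next row=LF[5]=0
  step 2: row=0, L[0]='u', prepend. Next row=LF[0]=14
  step 3: row=14, L[14]='u', prepend. Next row=LF[14]=17
  step 4: row=17, L[17]='i', prepend. Next row=LF[17]=8
  step 5: row=8, L[8]='o', prepend. Next row=LF[8]=10
  step 6: row=10, L[10]='a', prepend. Next row=LF[10]=3
  step 7: row=3, L[3]='a', prepend. Next row=LF[3]=2
  step 8: row=2, L[2]='a', prepend. Next row=LF[2]=1
  step 9: row=1, L[1]='u', prepend. Next row=LF[1]=15
  step 10: row=15, L[15]='o', prepend. Next row=LF[15]=12
  step 11: row=12, L[12]='a', prepend. Next row=LF[12]=4
  step 12: row=4, L[4]='u', prepend. Next row=LF[4]=16
  step 13: row=16, L[16]='o', prepend. Next row=LF[16]=13
  step 14: row=13, L[13]='o', prepend. Next row=LF[13]=11
  step 15: row=11, L[11]='e', prepend. Next row=LF[11]=6
  step 16: row=6, L[6]='o', prepend. Next row=LF[6]=9
  step 17: row=9, L[9]='i', prepend. Next row=LF[9]=7
  step 18: row=7, L[7]='e', prepend. Next row=LF[7]=5
Reversed output: eioeoouaouaaaoiuu$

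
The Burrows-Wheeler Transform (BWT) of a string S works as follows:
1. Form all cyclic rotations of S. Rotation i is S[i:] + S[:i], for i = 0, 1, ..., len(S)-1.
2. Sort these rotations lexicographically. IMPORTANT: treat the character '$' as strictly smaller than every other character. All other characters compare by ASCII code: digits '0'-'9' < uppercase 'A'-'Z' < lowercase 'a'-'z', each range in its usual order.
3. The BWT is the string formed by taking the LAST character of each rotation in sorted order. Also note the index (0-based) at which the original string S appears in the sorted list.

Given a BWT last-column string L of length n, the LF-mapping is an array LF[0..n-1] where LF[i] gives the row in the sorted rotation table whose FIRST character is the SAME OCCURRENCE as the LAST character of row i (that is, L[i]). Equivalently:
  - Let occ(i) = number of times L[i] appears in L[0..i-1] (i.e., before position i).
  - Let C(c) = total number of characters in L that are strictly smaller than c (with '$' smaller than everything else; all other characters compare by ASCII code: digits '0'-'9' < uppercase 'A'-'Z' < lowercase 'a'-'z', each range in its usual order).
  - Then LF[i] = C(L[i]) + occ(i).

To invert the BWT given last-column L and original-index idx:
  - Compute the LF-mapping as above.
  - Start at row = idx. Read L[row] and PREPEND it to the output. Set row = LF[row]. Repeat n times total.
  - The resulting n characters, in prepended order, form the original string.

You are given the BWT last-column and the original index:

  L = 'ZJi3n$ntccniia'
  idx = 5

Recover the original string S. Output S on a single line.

Answer: cincinnatiJ3Z$

Derivation:
LF mapping: 3 2 7 1 10 0 11 13 5 6 12 8 9 4
Walk LF starting at row 5, prepending L[row]:
  step 1: row=5, L[5]='$', prepend. Next row=LF[5]=0
  step 2: row=0, L[0]='Z', prepend. Next row=LF[0]=3
  step 3: row=3, L[3]='3', prepend. Next row=LF[3]=1
  step 4: row=1, L[1]='J', prepend. Next row=LF[1]=2
  step 5: row=2, L[2]='i', prepend. Next row=LF[2]=7
  step 6: row=7, L[7]='t', prepend. Next row=LF[7]=13
  step 7: row=13, L[13]='a', prepend. Next row=LF[13]=4
  step 8: row=4, L[4]='n', prepend. Next row=LF[4]=10
  step 9: row=10, L[10]='n', prepend. Next row=LF[10]=12
  step 10: row=12, L[12]='i', prepend. Next row=LF[12]=9
  step 11: row=9, L[9]='c', prepend. Next row=LF[9]=6
  step 12: row=6, L[6]='n', prepend. Next row=LF[6]=11
  step 13: row=11, L[11]='i', prepend. Next row=LF[11]=8
  step 14: row=8, L[8]='c', prepend. Next row=LF[8]=5
Reversed output: cincinnatiJ3Z$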